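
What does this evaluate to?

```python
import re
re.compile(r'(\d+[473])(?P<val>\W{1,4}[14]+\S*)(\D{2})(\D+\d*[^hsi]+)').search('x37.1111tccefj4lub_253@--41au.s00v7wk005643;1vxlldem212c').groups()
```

This matches one or more of a digit, then one of [473] (captured); then 1 to 4 of a non-word character, then one or more of one of [14], then zero or more of a non-whitespace character (captured as 'val'); then exactly 2 of a non-digit (captured); then one or more of a non-digit, then zero or more of a digit, then one or more of any character except [hsi] (captured).
`search` walks the string left to right and returns the first match it finds.
The match spans [1:56] → '37.1111tccefj4lub_253@--41au.s00v7wk005643;1vxlldem212c'.
Captured: group 1 = '37', group 2 = '.1111tccefj4lub_253@--41au.s00v7wk005643;1vxll', group 3 = 'de', group 4 = 'm212c'.

('37', '.1111tccefj4lub_253@--41au.s00v7wk005643;1vxll', 'de', 'm212c')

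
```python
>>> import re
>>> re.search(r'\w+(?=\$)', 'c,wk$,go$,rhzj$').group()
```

The `(?=…)`/`(?<=…)` assertion just peeks at neighbouring text; it doesn't advance the match position.
Unlike `match`, `search` isn't anchored — it looks for the pattern anywhere in the string.
The match spans [2:4] → 'wk'.

'wk'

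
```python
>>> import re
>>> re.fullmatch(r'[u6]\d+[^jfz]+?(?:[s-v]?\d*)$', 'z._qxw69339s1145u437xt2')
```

This matches one of [u6], then one or more of a digit, then one or more of any character except [jfz] (lazy); then optionally a character in [s-v], then zero or more of a digit (non-capturing group); then anchored at the end.
`re.fullmatch` is like wrapping the pattern in `^…$` (in single-line mode).
Here the string isn't matched end-to-end, so the call returns None.

None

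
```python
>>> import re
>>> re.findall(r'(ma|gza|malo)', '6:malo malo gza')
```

['ma', 'ma', 'gza']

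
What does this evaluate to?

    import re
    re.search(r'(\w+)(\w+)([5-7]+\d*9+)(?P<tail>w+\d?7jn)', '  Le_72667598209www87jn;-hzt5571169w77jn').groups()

The match spans [2:23] → 'Le_72667598209www87jn'.
Captured: group 1 = 'Le_7266', group 2 = '7', group 3 = '598209', group 4 = 'www87jn'.

('Le_7266', '7', '598209', 'www87jn')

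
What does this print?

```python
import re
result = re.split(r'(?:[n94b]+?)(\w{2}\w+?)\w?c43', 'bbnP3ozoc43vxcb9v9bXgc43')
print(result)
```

['', 'bnP3oz', 'vxc', '9v9bX', '']

This matches one or more of one of [n94b] (lazy) (non-capturing group); then exactly 2 of a word character, then one or more of a word character (lazy) (captured); then optionally a word character, then the literal 'c43'.
Matches to split on: at [0:11] → 'bbnP3ozoc43'; at [14:24] → 'b9v9bXgc43'.
The group in the pattern means `split` returns the separators' captures alongside the pieces.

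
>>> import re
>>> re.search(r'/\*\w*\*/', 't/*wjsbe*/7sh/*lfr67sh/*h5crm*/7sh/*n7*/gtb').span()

`search` walks the string left to right and returns the first match it finds.
The match spans [1:10] → '/*wjsbe*/'.

(1, 10)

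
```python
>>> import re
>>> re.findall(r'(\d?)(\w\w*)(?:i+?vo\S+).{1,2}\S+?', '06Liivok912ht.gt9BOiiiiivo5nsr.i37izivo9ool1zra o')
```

[('0', '6Li')]

Pattern: optionally a digit (captured); then a word character, then zero or more of a word character (captured); then one or more of the literal 'i' (lazy), then the literal 'vo', then one or more of a non-whitespace character (non-capturing group); then 1 to 2 of any character, then one or more of a non-whitespace character (lazy).
Scanning left to right: at [0:49] match '06Liivok912ht.gt9BOiiiiivo5nsr.i37izivo9ool1zra o', groups = ('0', '6Li').
With 2 capturing groups, `findall` returns a 2-tuple per match.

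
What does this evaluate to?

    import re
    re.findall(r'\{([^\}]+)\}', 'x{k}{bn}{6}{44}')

Because there's exactly one group, `findall` drops the full match and keeps group 1 from each hit.

['k', 'bn', '6', '44']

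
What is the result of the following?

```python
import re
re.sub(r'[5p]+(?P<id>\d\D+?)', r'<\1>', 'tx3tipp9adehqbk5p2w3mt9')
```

Lazy quantifiers expand one character at a time until the remainder of the pattern can match.
The replacement refers to a captured group, so each match is rewritten using its own captured text.

'tx3ti<9a>dehqbk<2w>3mt9'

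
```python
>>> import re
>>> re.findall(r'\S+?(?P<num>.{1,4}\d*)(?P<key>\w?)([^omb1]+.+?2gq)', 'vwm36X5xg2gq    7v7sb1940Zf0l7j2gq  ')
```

[('wm36', 'X', '5xg2gq    7v7sb1940Zf0l7j2gq')]

This matches one or more of a non-whitespace character (lazy); then 1 to 4 of any character, then zero or more of a digit (captured as 'num'); then optionally a word character (captured as 'key'); then one or more of any character except [omb1], then one or more of any character (lazy), then the literal '2gq' (captured).
With the lazy modifier that quantifier settles for the fewest repetitions that let the rest of the pattern succeed (the atoms after it are unaffected and can still be greedy).
Walking the string: at [0:34] match 'vwm36X5xg2gq    7v7sb1940Zf0l7j2gq', groups = ('wm36', 'X', '5xg2gq    7v7sb1940Zf0l7j2gq').
Multiple groups make `findall` return tuples — one 3-tuple for the one match.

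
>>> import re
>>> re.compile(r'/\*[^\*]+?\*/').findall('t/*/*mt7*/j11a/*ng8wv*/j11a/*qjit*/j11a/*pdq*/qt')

With no groups in the pattern, `findall` gives back each whole match — 4 here.

['/*mt7*/', '/*ng8wv*/', '/*qjit*/', '/*pdq*/']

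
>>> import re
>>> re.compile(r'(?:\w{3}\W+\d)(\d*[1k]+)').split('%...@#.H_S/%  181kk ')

Because the pattern has a capturing group, `split` also inserts each captured text between the pieces.

['%...@#.', '81kk', ' ']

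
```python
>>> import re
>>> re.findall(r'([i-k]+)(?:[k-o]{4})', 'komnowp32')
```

['k']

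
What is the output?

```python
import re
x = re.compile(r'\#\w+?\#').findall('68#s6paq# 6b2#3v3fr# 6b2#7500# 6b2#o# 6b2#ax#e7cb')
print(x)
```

['#s6paq#', '#3v3fr#', '#7500#', '#o#', '#ax#']

Matches: at [2:9] → '#s6paq#'; at [13:20] → '#3v3fr#'; at [24:30] → '#7500#'; at [34:37] → '#o#'; at [41:45] → '#ax#'.
Since nothing is captured, `findall` lists the 5 matched substrings directly.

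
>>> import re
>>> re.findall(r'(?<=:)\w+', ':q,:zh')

['q', 'zh']

Because the assertion is zero-width, the text it checks is not consumed and won't appear in the result.
Walking the string: at [1:2] → 'q'; at [4:6] → 'zh'.
`findall` yields the raw match text (2 of them) because the pattern has no groups.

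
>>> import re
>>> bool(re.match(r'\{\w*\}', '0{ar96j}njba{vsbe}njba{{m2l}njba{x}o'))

`re.match` only tries the pattern at the start of the string.
Here the pattern fails at index 0, so the call returns None, and `bool(None)` is False.

False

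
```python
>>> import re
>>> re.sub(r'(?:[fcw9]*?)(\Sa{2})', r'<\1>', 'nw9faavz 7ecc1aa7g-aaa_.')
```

The pattern matches zero or more of one of [fcw9] (lazy) (non-capturing group); then a non-whitespace character, then exactly 2 of a literal 'a' (captured).
Matches: at [1:6] → 'w9faa'; at [11:16] → 'cc1aa'; at [18:21] → '-aa'.
`\1` in the replacement pulls in group 1's text for each match.

'n<faa>vz 7e<1aa>7g<-aa>a_.'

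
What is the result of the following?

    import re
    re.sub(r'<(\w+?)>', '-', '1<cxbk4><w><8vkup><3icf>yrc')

'1----yrc'

Matches: at [1:8] → '<cxbk4>'; at [8:11] → '<w>'; at [11:18] → '<8vkup>'; at [18:24] → '<3icf>'.
Every occurrence is swapped for '-'.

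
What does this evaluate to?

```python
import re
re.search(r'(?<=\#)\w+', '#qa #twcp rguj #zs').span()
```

(1, 3)

Because the assertion is zero-width, the text it checks is not consumed and won't appear in the result.
`re.search` tries every starting position until one works.
The match spans [1:3] → 'qa'.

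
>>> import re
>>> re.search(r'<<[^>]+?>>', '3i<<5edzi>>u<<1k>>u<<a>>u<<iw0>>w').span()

The match spans [2:11] → '<<5edzi>>'.

(2, 11)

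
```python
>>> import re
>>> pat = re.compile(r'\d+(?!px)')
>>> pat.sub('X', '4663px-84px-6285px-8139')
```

`(?!…)`/`(?<!…)` only lets a position through if the neighbouring text does NOT match; no characters are consumed.
Matches: at [0:3] → '466'; at [7:8] → '8'; at [12:15] → '628'; at [19:23] → '8139'.
Every occurrence is swapped for 'X'.

'X3px-X4px-X5px-X'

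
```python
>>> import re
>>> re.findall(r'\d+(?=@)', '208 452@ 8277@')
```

['452', '8277']

The lookaround is zero-width — it requires the adjacent text to match without consuming it, so the asserted text isn't part of the match.
Matches: at [4:7] → '452'; at [9:13] → '8277'.
With no groups in the pattern, `findall` gives back each whole match — 2 here.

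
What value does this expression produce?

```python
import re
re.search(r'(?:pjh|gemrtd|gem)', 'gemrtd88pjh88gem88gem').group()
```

'gemrtd'

Alternation isn't longest-match — the leftmost alternative that fits at this position is chosen.
`re.search` scans for the first position where the pattern succeeds.
The match spans [0:6] → 'gemrtd'.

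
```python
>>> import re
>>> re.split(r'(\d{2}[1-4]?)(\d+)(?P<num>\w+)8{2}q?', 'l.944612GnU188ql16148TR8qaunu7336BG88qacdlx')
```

['l.', '944', '612', 'GnU188ql16148TR8qaunu7336BG', 'acdlx']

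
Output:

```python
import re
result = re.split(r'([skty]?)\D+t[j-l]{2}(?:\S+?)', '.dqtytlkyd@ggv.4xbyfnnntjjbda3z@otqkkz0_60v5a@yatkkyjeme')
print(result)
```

With a capturing group present, the delimiter's captured portion is kept in the result list.

['', '', 'd@ggv.4', '', 'da3z@otqkkz0_60v5', '', 'jeme']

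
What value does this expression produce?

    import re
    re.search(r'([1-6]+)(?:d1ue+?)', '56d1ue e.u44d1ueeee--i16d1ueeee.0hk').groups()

('56',)

The match spans [0:6] → '56d1ue'.
Captured: group 1 = '56'.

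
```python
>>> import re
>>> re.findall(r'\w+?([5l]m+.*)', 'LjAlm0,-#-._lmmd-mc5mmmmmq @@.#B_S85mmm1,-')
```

['lm0,-#-._lmmd-mc5mmmmmq @@.#B_S85mmm1,-']

This matches one or more of a word character (lazy); then one of [5l], then one or more of the literal 'm', then zero or more of any character (captured).
Scanning left to right: at [0:42] match 'LjAlm0,-#-._lmmd-mc5mmmmmq @@.#B_S85mmm1,-', group 1 = 'lm0,-#-._lmmd-mc5mmmmmq @@.#B_S85mmm1,-'.
Because there's exactly one group, `findall` drops the full match and keeps group 1 from the one hit.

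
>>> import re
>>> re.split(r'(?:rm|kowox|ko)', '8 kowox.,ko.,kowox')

Alternation isn't longest-match — the leftmost alternative that fits at this position is chosen.
Each match becomes a cut point; 4 segments remain.

['8 ', '.,', '.,', '']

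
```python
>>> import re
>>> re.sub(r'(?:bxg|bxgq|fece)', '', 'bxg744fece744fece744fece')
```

'744744744'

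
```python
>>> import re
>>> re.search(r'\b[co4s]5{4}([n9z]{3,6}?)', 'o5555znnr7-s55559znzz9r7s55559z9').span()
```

(0, 8)

This matches a word boundary (`\b`, zero-width); then one of [co4s], then exactly 4 of the literal '5'; then 3 to 6 of one of [n9z] (lazy) (captured).
`re.search` scans for the first position where the pattern succeeds.
The match spans [0:8] → 'o5555znn'.
Captured: group 1 = 'znn'.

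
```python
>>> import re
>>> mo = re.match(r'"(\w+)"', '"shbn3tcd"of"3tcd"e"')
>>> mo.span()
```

With `match`, the pattern is implicitly anchored at the beginning.
The match spans [0:10] → '"shbn3tcd"'.

(0, 10)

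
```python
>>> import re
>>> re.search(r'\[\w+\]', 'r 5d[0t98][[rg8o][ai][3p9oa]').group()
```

`re.search` tries every starting position until one works.
The match spans [4:10] → '[0t98]'.

'[0t98]'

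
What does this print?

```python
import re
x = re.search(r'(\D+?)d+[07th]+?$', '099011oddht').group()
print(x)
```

This matches one or more of a non-digit (lazy) (captured); then one or more of a literal 'd', then one or more of one of [07th] (lazy); then anchored at the end.
`re.search` scans for the first position where the pattern succeeds.
The match spans [6:11] → 'oddht'.
Captured: group 1 = 'o'.

oddht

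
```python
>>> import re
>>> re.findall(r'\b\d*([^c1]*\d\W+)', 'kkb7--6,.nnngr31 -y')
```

['kkb7--6,.nnngr31 -']

Pattern: a word boundary (`\b`, zero-width); then zero or more of a digit; then zero or more of any character except [c1], then a digit, then one or more of a non-word character (captured).
Walking the string: at [0:18] match 'kkb7--6,.nnngr31 -', group 1 = 'kkb7--6,.nnngr31 -'.
With a single group, `findall` returns only what that group captured — 1 item.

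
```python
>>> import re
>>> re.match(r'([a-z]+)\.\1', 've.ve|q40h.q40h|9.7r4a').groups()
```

('ve',)

`\1` has to match the exact text group 1 already captured.
With `match`, the pattern is implicitly anchored at the beginning.
The match spans [0:5] → 've.ve'.
Captured: group 1 = 've'.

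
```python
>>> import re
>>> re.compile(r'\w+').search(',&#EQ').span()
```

This matches one or more of a word character.
`search` walks the string left to right and returns the first match it finds.
The match spans [3:5] → 'EQ'.

(3, 5)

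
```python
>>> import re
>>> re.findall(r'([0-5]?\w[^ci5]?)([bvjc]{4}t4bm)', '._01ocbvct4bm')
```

`findall` packs the 2 group values into a tuple for every match.

[('01o', 'cbvct4bm')]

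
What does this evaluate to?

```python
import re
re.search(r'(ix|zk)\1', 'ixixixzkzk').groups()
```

The match spans [0:4] → 'ixix'.
Captured: group 1 = 'ix'.

('ix',)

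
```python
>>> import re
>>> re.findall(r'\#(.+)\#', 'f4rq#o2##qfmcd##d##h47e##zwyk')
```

`findall` collects group 1 from the one match (1 total).

['o2##qfmcd##d##h47e#']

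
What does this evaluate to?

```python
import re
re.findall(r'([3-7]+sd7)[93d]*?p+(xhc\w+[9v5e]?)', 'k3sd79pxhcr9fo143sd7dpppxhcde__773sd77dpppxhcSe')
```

Pattern: one or more of a character in [3-7], then the literal 'sd7' (captured); then zero or more of one of [93d] (lazy), then one or more of the literal 'p'; then the literal 'xhc', then one or more of a word character, then optionally one of [9v5e] (captured).
Scanning left to right: at [1:47] match '3sd79pxhcr9fo143sd7dpppxhcde__773sd77dpppxhcSe', groups = ('3sd7', 'xhcr9fo143sd7dpppxhcde__773sd77dpppxhcSe').
With 2 capturing groups, `findall` returns a 2-tuple per match.

[('3sd7', 'xhcr9fo143sd7dpppxhcde__773sd77dpppxhcSe')]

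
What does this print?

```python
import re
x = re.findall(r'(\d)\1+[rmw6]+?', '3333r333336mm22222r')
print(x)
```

['3', '3', '2']

The backreference `\1` re-matches whatever the first group consumed, character for character.
Walking the string: at [0:5] match '3333r', group 1 = '3'; at [5:11] match '333336', group 1 = '3'; at [13:19] match '22222r', group 1 = '2'.
`findall` collects group 1 from each match (3 total).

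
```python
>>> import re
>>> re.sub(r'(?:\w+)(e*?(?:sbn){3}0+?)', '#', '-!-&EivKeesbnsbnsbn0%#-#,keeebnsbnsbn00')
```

The pattern matches one or more of a word character (non-capturing group); then zero or more of a literal 'e' (lazy), then the literal 'sbn' repeated 3 times, then one or more of a literal '0' (lazy) (captured).
Matches: at [4:20] → 'EivKeesbnsbnsbn0'.
Each match is replaced by '#'.

'-!-&#%#-#,keeebnsbnsbn00'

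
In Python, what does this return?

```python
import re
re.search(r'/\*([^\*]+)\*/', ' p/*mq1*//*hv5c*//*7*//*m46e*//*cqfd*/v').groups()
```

`re.search` scans for the first position where the pattern succeeds.
The match spans [2:9] → '/*mq1*/'.
Captured: group 1 = 'mq1'.

('mq1',)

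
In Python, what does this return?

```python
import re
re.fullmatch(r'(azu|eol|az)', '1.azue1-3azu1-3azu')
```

For `fullmatch`, every character of the input must be accounted for by the pattern.
Here the string isn't matched end-to-end, so the call returns None.

None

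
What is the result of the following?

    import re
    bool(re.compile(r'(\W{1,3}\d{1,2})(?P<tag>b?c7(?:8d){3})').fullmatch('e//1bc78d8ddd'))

This matches 1 to 3 of a non-word character, then 1 to 2 of a digit (captured); then optionally a literal 'b', then the literal 'c7', then the literal '8d' repeated 3 times (captured as 'tag').
`re.fullmatch` is like wrapping the pattern in `^…$` (in single-line mode).
Here the pattern can't cover the whole string, so the call returns None, and `bool(None)` is False.

False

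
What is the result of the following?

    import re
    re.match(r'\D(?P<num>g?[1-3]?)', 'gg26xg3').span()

(0, 3)

Pattern: a non-digit; then optionally a literal 'g', then optionally a character in [1-3] (captured as 'num').
`re.match` won't scan ahead — the pattern has to work from the very first character.
The match spans [0:3] → 'gg2'.
Captured: group 1 = 'g2'.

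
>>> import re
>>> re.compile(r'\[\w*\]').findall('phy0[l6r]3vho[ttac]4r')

Matches: at [4:9] → '[l6r]'; at [13:19] → '[ttac]'.
No capturing groups, so `findall` returns the 2 full match strings.

['[l6r]', '[ttac]']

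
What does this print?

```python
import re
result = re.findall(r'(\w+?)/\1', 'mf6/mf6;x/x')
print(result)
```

`\1` has to match the exact text group 1 already captured.
Matches: at [0:7] match 'mf6/mf6', group 1 = 'mf6'; at [8:11] match 'x/x', group 1 = 'x'.
Because there's exactly one group, `findall` drops the full match and keeps group 1 from each hit.

['mf6', 'x']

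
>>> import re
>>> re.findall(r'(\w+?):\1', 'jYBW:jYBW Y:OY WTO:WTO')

['jYBW', 'WTO']

The backreference `\1` re-matches whatever the first group consumed, character for character.
Walking the string: at [0:9] match 'jYBW:jYBW', group 1 = 'jYBW'; at [15:22] match 'WTO:WTO', group 1 = 'WTO'.
Because there's exactly one group, `findall` drops the full match and keeps group 1 from each hit.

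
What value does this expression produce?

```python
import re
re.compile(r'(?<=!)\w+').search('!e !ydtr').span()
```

Lookahead/lookbehind check context without consuming it, so the matched span excludes the asserted characters.
The match spans [1:2] → 'e'.

(1, 2)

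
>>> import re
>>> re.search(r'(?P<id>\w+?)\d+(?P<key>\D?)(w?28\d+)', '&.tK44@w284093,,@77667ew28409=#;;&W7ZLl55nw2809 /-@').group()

'tK44@w284093'

Pattern: one or more of a word character (lazy) (captured as 'id'); then one or more of a digit; then optionally a non-digit (captured as 'key'); then optionally the literal 'w', then the literal '28', then one or more of a digit (captured).
`search` walks the string left to right and returns the first match it finds.
The match spans [2:14] → 'tK44@w284093'.
Captured: group 1 = 'tK', group 2 = '@', group 3 = 'w284093'.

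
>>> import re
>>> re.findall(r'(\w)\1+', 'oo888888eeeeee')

['o', '8', 'e']

`\1` has to match the exact text group 1 already captured.
One capturing group, so `findall` returns just the captured substring from each match — 3 in all.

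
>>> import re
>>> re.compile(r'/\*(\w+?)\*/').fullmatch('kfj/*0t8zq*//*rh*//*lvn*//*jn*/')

None

For `fullmatch`, every character of the input must be accounted for by the pattern.
Here there's no way to consume every character, so the call returns None.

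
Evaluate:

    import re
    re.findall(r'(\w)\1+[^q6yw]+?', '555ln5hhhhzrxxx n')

['5', 'h', 'x']

After group 1 captures some text, `\1` only succeeds where that same text appears again.
Scanning left to right: at [0:4] match '555l', group 1 = '5'; at [6:11] match 'hhhhz', group 1 = 'h'; at [12:16] match 'xxx ', group 1 = 'x'.
One capturing group, so `findall` returns just the captured substring from each match — 3 in all.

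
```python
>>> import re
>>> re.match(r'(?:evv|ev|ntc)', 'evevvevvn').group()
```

'ev'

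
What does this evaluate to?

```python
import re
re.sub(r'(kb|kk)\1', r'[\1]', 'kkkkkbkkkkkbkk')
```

'[kk]kb[kk]kbkk'

`\1` is not a pattern — it's the concrete string captured by group 1, re-applied verbatim.
Matches: at [0:4] → 'kkkk'; at [6:10] → 'kkkk'.
The replacement refers to a captured group, so each match is rewritten using its own captured text.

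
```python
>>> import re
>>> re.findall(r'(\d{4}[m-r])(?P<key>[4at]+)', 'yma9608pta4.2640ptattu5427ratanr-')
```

This matches exactly 4 of a digit, then a character in [m-r] (captured); then one or more of one of [4at] (captured as 'key').
Scanning left to right: at [3:11] match '9608pta4', groups = ('9608p', 'ta4'); at [12:21] match '2640ptatt', groups = ('2640p', 'tatt'); at [22:30] match '5427rata', groups = ('5427r', 'ata').
With 2 capturing groups, `findall` returns a 2-tuple per match.

[('9608p', 'ta4'), ('2640p', 'tatt'), ('5427r', 'ata')]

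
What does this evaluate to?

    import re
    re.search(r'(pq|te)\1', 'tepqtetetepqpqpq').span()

(4, 8)

The backreference `\1` re-matches whatever the first group consumed, character for character.
`re.search` scans for the first position where the pattern succeeds.
The match spans [4:8] → 'tete'.
Captured: group 1 = 'te'.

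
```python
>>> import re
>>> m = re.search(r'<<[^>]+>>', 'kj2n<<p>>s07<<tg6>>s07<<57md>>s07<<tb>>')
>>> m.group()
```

The match spans [4:9] → '<<p>>'.

'<<p>>'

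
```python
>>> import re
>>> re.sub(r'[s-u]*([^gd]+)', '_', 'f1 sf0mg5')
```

'_g_'

Every occurrence is swapped for '_'.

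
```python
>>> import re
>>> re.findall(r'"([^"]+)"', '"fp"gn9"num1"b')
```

Scanning left to right: at [0:4] match '"fp"', group 1 = 'fp'; at [7:13] match '"num1"', group 1 = 'num1'.
One capturing group, so `findall` returns just the captured substring from each match — 2 in all.

['fp', 'num1']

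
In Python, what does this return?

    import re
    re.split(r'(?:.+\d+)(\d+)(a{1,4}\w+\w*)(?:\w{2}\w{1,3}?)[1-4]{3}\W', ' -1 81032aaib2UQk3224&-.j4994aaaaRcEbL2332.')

This matches one or more of any character, then one or more of a digit (non-capturing group); then one or more of a digit (captured); then 1 to 4 of the literal 'a', then one or more of a word character, then zero or more of a word character (captured); then exactly 2 of a word character, then 1 to 3 of a word character (lazy) (non-capturing group); then exactly 3 of a character in [1-4], then a non-word character.
Matches to split on: at [0:43] → ' -1 81032aaib2UQk3224&-.j4994aaaaRcEbL2332.'.
With a capturing group present, the delimiter's captured portion is kept in the result list.

['', '4', 'aaaaRcE', '']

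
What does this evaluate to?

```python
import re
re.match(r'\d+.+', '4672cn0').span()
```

(0, 7)

This matches one or more of a digit; then one or more of any character.
`re.match` only tries the pattern at the start of the string.
The match spans [0:7] → '4672cn0'.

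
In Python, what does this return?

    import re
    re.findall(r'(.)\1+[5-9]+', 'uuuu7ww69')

The backreference `\1` re-matches whatever the first group consumed, character for character.
Walking the string: at [0:5] match 'uuuu7', group 1 = 'u'; at [5:9] match 'ww69', group 1 = 'w'.
With a single group, `findall` returns only what that group captured — 2 items.

['u', 'w']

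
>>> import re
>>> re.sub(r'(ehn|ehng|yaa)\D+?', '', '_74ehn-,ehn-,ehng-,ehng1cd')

'_74,,-,1cd'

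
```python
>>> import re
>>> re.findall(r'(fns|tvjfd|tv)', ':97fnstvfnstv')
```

['fns', 'tv', 'fns', 'tv']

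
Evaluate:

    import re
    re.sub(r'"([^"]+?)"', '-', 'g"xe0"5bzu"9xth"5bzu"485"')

Every occurrence is swapped for '-'.

'g-5bzu-5bzu-'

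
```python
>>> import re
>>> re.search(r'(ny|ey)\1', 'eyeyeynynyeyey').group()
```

'eyey'

The backreference `\1` re-matches whatever the first group consumed, character for character.
The match spans [0:4] → 'eyey'.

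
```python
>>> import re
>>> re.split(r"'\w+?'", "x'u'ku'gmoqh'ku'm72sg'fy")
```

Matches to split on: at [1:4] → "'u'"; at [6:13] → "'gmoqh'"; at [15:22] → "'m72sg'".
Splitting on the pattern gives 4 pieces.

['x', 'ku', 'ku', 'fy']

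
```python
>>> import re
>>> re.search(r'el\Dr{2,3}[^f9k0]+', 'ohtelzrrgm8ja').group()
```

'elzrrgm8ja'

Pattern: the literal 'el', then a non-digit; then 2 to 3 of the literal 'r', then one or more of any character except [f9k0].
`re.search` scans for the first position where the pattern succeeds.
The match spans [3:13] → 'elzrrgm8ja'.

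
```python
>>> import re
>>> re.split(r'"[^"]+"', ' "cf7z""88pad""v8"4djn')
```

[' ', '', '', '4djn']

Matches to split on: at [1:7] → '"cf7z"'; at [7:14] → '"88pad"'; at [14:18] → '"v8"'.
Each match becomes a cut point; 4 segments remain.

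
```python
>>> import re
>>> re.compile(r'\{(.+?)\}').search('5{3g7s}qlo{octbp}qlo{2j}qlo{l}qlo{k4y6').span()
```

(1, 7)

Because the quantifier is non-greedy, it stops expanding at the earliest point where the rest of the pattern can succeed.
The match spans [1:7] → '{3g7s}'.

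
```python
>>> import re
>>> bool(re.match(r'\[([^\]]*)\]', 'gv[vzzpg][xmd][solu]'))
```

False

With `match`, the pattern is implicitly anchored at the beginning.
Here the string doesn't start with a match, so the call returns None, and `bool(None)` is False.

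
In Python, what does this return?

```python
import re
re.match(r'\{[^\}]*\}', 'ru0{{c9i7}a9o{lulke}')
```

None

`match` is anchored at position 0; if the pattern doesn't fit there, it returns None.
Here position 0 doesn't satisfy it, so the call returns None.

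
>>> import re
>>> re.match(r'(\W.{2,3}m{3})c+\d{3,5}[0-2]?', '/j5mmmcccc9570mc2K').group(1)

'/j5mmm'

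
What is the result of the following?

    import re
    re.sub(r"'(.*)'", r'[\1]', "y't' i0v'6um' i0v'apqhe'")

"y[t' i0v'6um' i0v'apqhe]"

The replacement refers to a captured group, so each match is rewritten using its own captured text.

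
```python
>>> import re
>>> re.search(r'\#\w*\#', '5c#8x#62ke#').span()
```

`re.search` tries every starting position until one works.
The match spans [2:6] → '#8x#'.

(2, 6)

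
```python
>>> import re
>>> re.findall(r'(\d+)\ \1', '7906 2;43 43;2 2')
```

`\1` has to match the exact text group 1 already captured.
Matches: at [7:12] match '43 43', group 1 = '43'; at [13:16] match '2 2', group 1 = '2'.
One capturing group, so `findall` returns just the captured substring from each match — 2 in all.

['43', '2']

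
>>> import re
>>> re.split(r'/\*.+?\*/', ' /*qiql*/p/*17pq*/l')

With the lazy modifier that quantifier settles for the fewest repetitions that let the rest of the pattern succeed (the atoms after it are unaffected and can still be greedy).
`split` removes every match and returns the 3 fragments in between.

[' ', 'p', 'l']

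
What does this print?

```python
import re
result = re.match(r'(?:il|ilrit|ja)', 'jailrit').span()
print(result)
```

(0, 2)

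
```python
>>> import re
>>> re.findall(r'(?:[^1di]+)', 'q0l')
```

['q0l']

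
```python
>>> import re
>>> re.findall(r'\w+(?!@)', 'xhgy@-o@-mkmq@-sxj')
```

A negative assertion filters positions out without eating any characters.
Walking the string: at [0:3] → 'xhg'; at [9:12] → 'mkm'; at [15:18] → 'sxj'.
Since nothing is captured, `findall` lists the 3 matched substrings directly.

['xhg', 'mkm', 'sxj']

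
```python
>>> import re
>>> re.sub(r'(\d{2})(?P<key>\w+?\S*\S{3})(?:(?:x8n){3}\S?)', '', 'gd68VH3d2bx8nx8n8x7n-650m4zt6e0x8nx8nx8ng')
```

'gd'

The pattern matches exactly 2 of a digit (captured); then one or more of a word character (lazy), then zero or more of a non-whitespace character, then exactly 3 of a non-whitespace character (captured as 'key'); then the literal 'x8n' repeated 3 times, then optionally a non-whitespace character (non-capturing group).
Matches: at [2:41] → '68VH3d2bx8nx8n8x7n-650m4zt6e0x8nx8nx8ng'.
Every occurrence is swapped for ''.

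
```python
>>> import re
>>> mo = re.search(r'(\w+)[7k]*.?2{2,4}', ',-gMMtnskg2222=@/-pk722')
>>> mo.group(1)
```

'gMMtnskg22'

The pattern matches one or more of a word character (captured); then zero or more of one of [7k], then optionally any character, then 2 to 4 of a literal '2'.
`re.search` tries every starting position until one works.
The match spans [2:14] → 'gMMtnskg2222'.
Captured: group 1 = 'gMMtnskg22'.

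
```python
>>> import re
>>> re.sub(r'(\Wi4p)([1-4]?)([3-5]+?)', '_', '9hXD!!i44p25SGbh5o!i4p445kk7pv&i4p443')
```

'9hXD!!i44p25SGbh5o_5kk7pv_3'

This matches a non-word character, then the literal 'i4p' (captured); then optionally a character in [1-4] (captured); then one or more of a character in [3-5] (lazy) (captured).
Matches: at [18:24] → '!i4p44'; at [30:36] → '&i4p44'.
`sub` substitutes '_' at each match site.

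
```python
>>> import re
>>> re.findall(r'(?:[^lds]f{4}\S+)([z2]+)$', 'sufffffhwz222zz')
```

With a single group, `findall` returns only what that group captured — 1 item.

['z']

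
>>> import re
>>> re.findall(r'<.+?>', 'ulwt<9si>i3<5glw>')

A non-greedy quantifier consumes as few characters as it can — just enough that the remainder of the pattern still matches from where it stops; whatever follows it matches normally.
No capturing groups, so `findall` returns the 2 full match strings.

['<9si>', '<5glw>']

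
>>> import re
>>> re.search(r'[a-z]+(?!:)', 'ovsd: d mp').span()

Because the assertion is negative and zero-width, positions next to the forbidden text are skipped.
The match spans [0:3] → 'ovs'.

(0, 3)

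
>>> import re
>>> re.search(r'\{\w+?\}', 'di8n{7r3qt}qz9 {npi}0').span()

(4, 11)

`re.search` tries every starting position until one works.
The match spans [4:11] → '{7r3qt}'.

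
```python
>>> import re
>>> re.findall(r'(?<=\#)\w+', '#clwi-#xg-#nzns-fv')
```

The `(?=…)`/`(?<=…)` assertion just peeks at neighbouring text; it doesn't advance the match position.
Since nothing is captured, `findall` lists the 3 matched substrings directly.

['clwi', 'xg', 'nzns']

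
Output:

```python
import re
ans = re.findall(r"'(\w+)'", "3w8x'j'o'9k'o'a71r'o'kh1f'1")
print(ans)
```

['j', '9k', 'a71r', 'kh1f']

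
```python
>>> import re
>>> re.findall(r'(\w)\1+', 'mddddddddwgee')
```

['d', 'e']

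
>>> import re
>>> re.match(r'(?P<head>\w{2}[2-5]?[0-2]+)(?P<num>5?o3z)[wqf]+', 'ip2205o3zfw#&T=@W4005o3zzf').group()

Pattern: exactly 2 of a word character, then optionally a character in [2-5], then one or more of a character in [0-2] (captured as 'head'); then optionally the literal '5', then the literal 'o3z' (captured as 'num'); then one or more of one of [wqf].
With `match`, the pattern is implicitly anchored at the beginning.
The match spans [0:11] → 'ip2205o3zfw'.
Captured: group 1 = 'ip220', group 2 = '5o3z'.

'ip2205o3zfw'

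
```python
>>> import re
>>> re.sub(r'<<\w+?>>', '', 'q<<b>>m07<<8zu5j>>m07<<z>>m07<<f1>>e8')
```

Matches: at [1:6] → '<<b>>'; at [9:18] → '<<8zu5j>>'; at [21:26] → '<<z>>'; at [29:35] → '<<f1>>'.
Every occurrence is swapped for ''.

'qm07m07m07e8'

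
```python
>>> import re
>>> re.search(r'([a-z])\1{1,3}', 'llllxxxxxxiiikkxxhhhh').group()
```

'llll'

A backreference is literal: `\1` must see the identical characters the first group matched.
`re.search` scans for the first position where the pattern succeeds.
The match spans [0:4] → 'llll'.
Captured: group 1 = 'l'.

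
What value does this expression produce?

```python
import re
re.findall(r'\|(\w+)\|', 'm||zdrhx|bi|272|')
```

['zdrhx', '272']

`findall` collects group 1 from each match (2 total).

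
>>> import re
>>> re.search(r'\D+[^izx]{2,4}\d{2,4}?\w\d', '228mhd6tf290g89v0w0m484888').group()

'mhd6tf290g8'

The match spans [3:14] → 'mhd6tf290g8'.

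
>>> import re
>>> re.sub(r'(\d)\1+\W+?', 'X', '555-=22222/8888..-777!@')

'X=XX.-X@'

A backreference is literal: `\1` must see the identical characters the first group matched.
Each match is replaced by 'X'.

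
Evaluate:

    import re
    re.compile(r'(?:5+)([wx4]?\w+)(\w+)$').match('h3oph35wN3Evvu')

None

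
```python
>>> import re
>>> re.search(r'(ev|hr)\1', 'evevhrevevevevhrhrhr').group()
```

'evev'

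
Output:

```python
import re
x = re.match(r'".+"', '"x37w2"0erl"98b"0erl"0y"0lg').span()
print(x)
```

(0, 24)

With `match`, the pattern is implicitly anchored at the beginning.
The match spans [0:24] → '"x37w2"0erl"98b"0erl"0y"'.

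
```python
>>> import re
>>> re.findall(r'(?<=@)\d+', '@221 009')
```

['221']

Lookahead/lookbehind check context without consuming it, so the matched span excludes the asserted characters.
Scanning left to right: at [1:4] → '221'.
With no groups in the pattern, `findall` gives back each whole match — 1 here.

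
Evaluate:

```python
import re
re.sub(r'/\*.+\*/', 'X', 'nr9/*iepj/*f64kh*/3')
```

'nr9X3'

Every occurrence is swapped for 'X'.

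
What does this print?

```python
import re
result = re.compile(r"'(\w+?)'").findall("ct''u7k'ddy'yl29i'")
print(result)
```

`findall` collects group 1 from each match (2 total).

['u7k', 'yl29i']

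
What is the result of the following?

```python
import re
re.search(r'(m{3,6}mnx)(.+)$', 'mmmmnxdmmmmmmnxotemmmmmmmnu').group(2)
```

Pattern: 3 to 6 of the literal 'm', then the literal 'mnx' (captured); then one or more of any character (captured); then anchored at the end.
`re.search` scans for the first position where the pattern succeeds.
The match spans [0:27] → 'mmmmnxdmmmmmmnxotemmmmmmmnu'.
Captured: group 1 = 'mmmmnx', group 2 = 'dmmmmmmnxotemmmmmmmnu'.

'dmmmmmmnxotemmmmmmmnu'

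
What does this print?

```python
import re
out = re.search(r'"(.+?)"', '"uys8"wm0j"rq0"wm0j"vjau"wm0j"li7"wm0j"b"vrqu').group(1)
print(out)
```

uys8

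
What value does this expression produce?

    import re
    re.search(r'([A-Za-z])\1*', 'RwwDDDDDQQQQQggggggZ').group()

A backreference is literal: `\1` must see the identical characters the first group matched.
Unlike `match`, `search` isn't anchored — it looks for the pattern anywhere in the string.
The match spans [0:1] → 'R'.
Captured: group 1 = 'R'.

'R'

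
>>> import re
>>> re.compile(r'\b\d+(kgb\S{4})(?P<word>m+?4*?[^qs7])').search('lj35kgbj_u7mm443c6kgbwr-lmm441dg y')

None

Pattern: a word boundary (`\b`, zero-width); then one or more of a digit; then the literal 'kgb', then exactly 4 of a non-whitespace character (captured); then one or more of the literal 'm' (lazy), then zero or more of the literal '4' (lazy), then any character except [qs7] (captured as 'word').
Here nothing in the string fits, so the call returns None.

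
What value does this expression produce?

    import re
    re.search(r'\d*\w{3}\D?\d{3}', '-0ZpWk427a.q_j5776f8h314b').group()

'0ZpWk427'

The match spans [1:9] → '0ZpWk427'.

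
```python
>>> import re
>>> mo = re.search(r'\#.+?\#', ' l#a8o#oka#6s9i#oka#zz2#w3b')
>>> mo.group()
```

'#a8o#'

Lazy quantifiers expand one character at a time until the remainder of the pattern can match.
`re.search` tries every starting position until one works.
The match spans [2:7] → '#a8o#'.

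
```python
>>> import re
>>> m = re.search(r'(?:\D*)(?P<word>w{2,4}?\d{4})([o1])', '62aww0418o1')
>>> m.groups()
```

('ww0418', 'o')

The match spans [2:10] → 'aww0418o'.
Captured: group 1 = 'ww0418', group 2 = 'o'.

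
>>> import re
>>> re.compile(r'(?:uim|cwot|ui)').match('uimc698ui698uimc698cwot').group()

'uim'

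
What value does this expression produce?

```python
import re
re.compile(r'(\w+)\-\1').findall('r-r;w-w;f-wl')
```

A backreference is literal: `\1` must see the identical characters the first group matched.
Because there's exactly one group, `findall` drops the full match and keeps group 1 from each hit.

['r', 'w']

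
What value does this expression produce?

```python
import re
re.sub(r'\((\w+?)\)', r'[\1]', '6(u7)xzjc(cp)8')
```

Matches: at [1:5] → '(u7)'; at [9:13] → '(cp)'.
The replacement refers to a captured group, so each match is rewritten using its own captured text.

'6[u7]xzjc[cp]8'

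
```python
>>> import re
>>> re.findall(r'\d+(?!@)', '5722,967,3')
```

`(?!…)`/`(?<!…)` only lets a position through if the neighbouring text does NOT match; no characters are consumed.
Walking the string: at [0:4] → '5722'; at [5:8] → '967'; at [9:10] → '3'.
With no groups in the pattern, `findall` gives back each whole match — 3 here.

['5722', '967', '3']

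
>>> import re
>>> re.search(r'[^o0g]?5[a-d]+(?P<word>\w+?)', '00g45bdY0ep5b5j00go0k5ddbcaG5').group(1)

The match spans [3:8] → '45bdY'.
Captured: group 1 = 'Y'.

'Y'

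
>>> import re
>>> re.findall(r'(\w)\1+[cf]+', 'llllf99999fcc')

['l', '9']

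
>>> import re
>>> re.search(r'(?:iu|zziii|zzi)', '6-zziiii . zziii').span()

Alternation tries branches left to right and keeps the first one that lets the overall match succeed at that position.
The match spans [2:7] → 'zziii'.

(2, 7)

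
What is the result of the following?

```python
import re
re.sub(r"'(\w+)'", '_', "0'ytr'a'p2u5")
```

Matches: at [1:6] → "'ytr'".
Every occurrence is swapped for '_'.

"0_a'p2u5"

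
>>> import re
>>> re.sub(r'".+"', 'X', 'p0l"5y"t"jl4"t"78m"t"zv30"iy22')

'p0lXiy22'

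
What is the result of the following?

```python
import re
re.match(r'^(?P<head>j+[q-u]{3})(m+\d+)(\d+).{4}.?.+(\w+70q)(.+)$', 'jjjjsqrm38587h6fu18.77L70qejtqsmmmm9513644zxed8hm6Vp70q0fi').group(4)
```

This matches anchored at the start of the string; then one or more of the literal 'j', then exactly 3 of a character in [q-u] (captured as 'head'); then one or more of the literal 'm', then one or more of a digit (captured); then one or more of a digit (captured); then exactly 4 of any character, then optionally any character, then one or more of any character; then one or more of a word character, then the literal '70q' (captured); then one or more of any character (captured); then anchored at the end.
`re.match` only tries the pattern at the start of the string.
The match spans [0:58] → 'jjjjsqrm38587h6fu18.77L70qejtqsmmmm9513644zxed8hm6Vp70q0fi'.
Captured: group 1 = 'jjjjsqr', group 2 = 'm3858', group 3 = '7', group 4 = 'p70q', group 5 = '0fi'.

'p70q'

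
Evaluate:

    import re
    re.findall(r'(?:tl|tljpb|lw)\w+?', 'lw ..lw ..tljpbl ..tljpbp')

`|` is ordered: at each position the engine commits to the first alternative that works.
With no groups in the pattern, `findall` gives back each whole match — 2 here.

['tlj', 'tlj']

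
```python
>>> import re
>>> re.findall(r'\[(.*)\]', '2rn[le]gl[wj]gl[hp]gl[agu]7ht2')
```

Scanning left to right: at [3:26] match '[le]gl[wj]gl[hp]gl[agu]', group 1 = 'le]gl[wj]gl[hp]gl[agu'.
`findall` collects group 1 from the one match (1 total).

['le]gl[wj]gl[hp]gl[agu']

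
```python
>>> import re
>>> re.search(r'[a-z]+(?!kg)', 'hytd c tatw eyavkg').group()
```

'hytd'

Because the assertion is negative and zero-width, positions next to the forbidden text are skipped.
`search` walks the string left to right and returns the first match it finds.
The match spans [0:4] → 'hytd'.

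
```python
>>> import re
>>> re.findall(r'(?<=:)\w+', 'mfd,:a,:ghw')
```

Because the assertion is zero-width, the text it checks is not consumed and won't appear in the result.
Since nothing is captured, `findall` lists the 2 matched substrings directly.

['a', 'ghw']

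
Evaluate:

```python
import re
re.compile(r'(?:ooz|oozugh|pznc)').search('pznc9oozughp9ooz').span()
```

(0, 4)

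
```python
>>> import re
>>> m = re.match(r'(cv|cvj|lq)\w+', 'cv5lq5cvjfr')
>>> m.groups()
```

`re.match` only tries the pattern at the start of the string.
The match spans [0:11] → 'cv5lq5cvjfr'.
Captured: group 1 = 'cv'.

('cv',)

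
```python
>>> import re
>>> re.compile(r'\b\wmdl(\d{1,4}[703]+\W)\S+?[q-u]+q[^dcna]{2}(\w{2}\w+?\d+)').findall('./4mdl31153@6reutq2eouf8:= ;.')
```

[('31153@', 'ouf8')]

Pattern: a word boundary (`\b`, zero-width); then a word character, then the literal 'mdl'; then 1 to 4 of a digit, then one or more of one of [703], then a non-word character (captured); then one or more of a non-whitespace character (lazy), then one or more of a character in [q-u]; then the literal 'q', then exactly 2 of any character except [dcna]; then exactly 2 of a word character, then one or more of a word character (lazy), then one or more of a digit (captured).
Scanning left to right: at [2:24] match '4mdl31153@6reutq2eouf8', groups = ('31153@', 'ouf8').
With 2 capturing groups, `findall` returns a 2-tuple per match.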